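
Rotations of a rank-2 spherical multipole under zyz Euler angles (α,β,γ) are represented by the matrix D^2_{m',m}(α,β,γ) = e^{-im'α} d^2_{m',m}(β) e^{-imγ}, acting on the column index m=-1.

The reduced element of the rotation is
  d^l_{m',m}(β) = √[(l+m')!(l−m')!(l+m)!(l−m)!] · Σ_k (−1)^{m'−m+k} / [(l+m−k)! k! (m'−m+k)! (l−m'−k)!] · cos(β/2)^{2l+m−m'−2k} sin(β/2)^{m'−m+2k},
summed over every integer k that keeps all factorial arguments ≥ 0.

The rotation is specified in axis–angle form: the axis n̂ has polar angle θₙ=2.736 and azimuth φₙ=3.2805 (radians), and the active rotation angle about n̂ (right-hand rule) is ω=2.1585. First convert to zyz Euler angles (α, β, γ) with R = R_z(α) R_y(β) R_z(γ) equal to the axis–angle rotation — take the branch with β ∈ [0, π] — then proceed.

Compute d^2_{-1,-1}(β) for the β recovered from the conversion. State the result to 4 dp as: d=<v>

d=0.4536

Axis–angle → zyz. n̂ = (sinθₙcosφₙ, sinθₙsinφₙ, cosθₙ) = (-0.390763, -0.054632, -0.918869), ω = 2.1585.
R = I cosω + sinω [n̂]ₓ + (1−cosω) n̂n̂ᵀ gives
  R = [-0.317093, +0.797882, +0.512676; -0.731513, -0.549812, +0.403232; +0.603606, -0.247167, +0.758003]
β = atan2(√(R₁₃²+R₂₃²), R₃₃) = 0.710551; α = atan2(R₂₃, R₁₃) mod 2π = 0.666470; γ = atan2(R₃₂, −R₃₁) mod 2π = 3.530247
d^2_{-1,-1}(β=0.7106) via the finite sum:
c=cos(0.710551/2)=0.937551, s=sin(0.710551/2)=0.347849; N=√[1·6·1·6]=6.000000
The bounds max(0,m−m')=0 and min(l+m,l−m')=1 give 2 terms
  k=0: (−1)^0·6.0000/(6)·0.9376^4·0.3478^0 = +0.772643
  k=1: (−1)^1·6.0000/(2)·0.9376^2·0.3478^2 = -0.319074
d^2_{-1,-1}(0.7106) = +0.772643 -0.319074 = +0.453569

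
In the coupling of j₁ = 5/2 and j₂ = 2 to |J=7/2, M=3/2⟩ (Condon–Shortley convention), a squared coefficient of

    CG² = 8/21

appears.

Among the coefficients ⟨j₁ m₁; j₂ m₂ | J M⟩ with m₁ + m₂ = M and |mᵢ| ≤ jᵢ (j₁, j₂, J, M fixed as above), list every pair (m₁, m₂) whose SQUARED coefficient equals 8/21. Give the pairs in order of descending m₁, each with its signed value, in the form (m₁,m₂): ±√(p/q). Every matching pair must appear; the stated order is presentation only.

Admissible pairs with m₁+m₂ = M = 3/2: (-1/2,2), (1/2,1), (3/2,0), (5/2,-1)
  (m₁,m₂)=(5/2,-1): CG² = 5/21, CG = +√(5/21)
  (m₁,m₂)=(3/2,0): CG² = 2/7, CG = +√(2/7)
  (m₁,m₂)=(1/2,1): CG² = 2/21, CG = −√(2/21)
  (m₁,m₂)=(-1/2,2): CG² = 8/21, CG = −√(8/21)   ← matches the target
Pairs with CG² = 8/21: (-1/2,2): −√(8/21)

(-1/2,2): −√(8/21)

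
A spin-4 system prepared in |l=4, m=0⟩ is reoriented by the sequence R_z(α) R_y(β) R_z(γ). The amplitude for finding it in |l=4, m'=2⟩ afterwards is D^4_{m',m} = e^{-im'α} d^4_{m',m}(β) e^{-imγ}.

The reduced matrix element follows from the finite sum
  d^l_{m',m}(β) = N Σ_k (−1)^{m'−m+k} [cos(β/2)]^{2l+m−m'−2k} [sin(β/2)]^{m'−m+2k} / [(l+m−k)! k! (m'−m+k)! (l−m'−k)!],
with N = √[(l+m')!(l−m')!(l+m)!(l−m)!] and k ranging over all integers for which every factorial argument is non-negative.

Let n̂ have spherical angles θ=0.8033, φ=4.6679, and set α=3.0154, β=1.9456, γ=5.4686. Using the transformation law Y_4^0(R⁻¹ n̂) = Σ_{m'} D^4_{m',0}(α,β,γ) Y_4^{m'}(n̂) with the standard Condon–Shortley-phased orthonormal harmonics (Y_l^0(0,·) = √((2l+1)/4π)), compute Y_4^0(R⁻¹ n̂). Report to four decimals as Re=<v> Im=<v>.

Need the full column D^4_{m',0} for m'=−4..4 at α=3.0154, β=1.9456, γ=5.4686.
cos(β/2)=0.562988, sin(β/2)=0.826465
d^4_{-4,0}: single k=4 term ⇒ +0.392142;  D = +0.343236-0.189642i
d^4_{-3,0}: k∈[3..4] ⇒ +0.377774 -0.814111 = -0.436337;  D = +0.405441-0.161270i
d^4_{-2,0}: k∈[2..4] ⇒ +0.206331 -1.185725 +0.958223 = -0.021171;  D = -0.020500+0.005287i
d^4_{-1,0}: k∈[1..4] ⇒ +0.066257 -0.856711 +1.846231 -0.663111 = +0.392665;  D = -0.389543+0.049420i
d^4_{0,0}: k∈[0..4] ⇒ +0.010092 -0.347987 +1.687316 -1.616090 +0.217669 = -0.048999;  D = -0.048999+0.000000i
d^4_{1,0}: k∈[0..3] ⇒ -0.066257 +0.856711 -1.846231 +0.663111 = -0.392665;  D = +0.389543+0.049420i
d^4_{2,0}: k∈[0..2] ⇒ +0.206331 -1.185725 +0.958223 = -0.021171;  D = -0.020500-0.005287i
d^4_{3,0}: k∈[0..1] ⇒ -0.377774 +0.814111 = +0.436337;  D = -0.405441-0.161270i
d^4_{4,0}: single k=0 term ⇒ +0.392142;  D = +0.343236+0.189642i
Y_4^{m'}(θ=0.8033,φ=4.6679) and Σ D·Y over m':
  (+0.3432-0.1896i)·(+0.1168+0.0210i)  (+0.4054-0.1613i)·(+0.0431-0.3210i)  (-0.0205+0.0053i)·(-0.4098-0.0366i)  (-0.3895+0.0494i)·(-0.0039+0.0885i)  (-0.0490+0.0000i)·(-0.3521+0.0000i)  (+0.3895+0.0494i)·(+0.0039+0.0885i)  (-0.0205-0.0053i)·(-0.4098+0.0366i)  (-0.4054-0.1613i)·(-0.0431-0.3210i)  (+0.3432+0.1896i)·(+0.1168-0.0210i)
Y_4^0(R⁻¹ n̂) = +0.048332-0.000000i

Re=0.0483 Im=0.0000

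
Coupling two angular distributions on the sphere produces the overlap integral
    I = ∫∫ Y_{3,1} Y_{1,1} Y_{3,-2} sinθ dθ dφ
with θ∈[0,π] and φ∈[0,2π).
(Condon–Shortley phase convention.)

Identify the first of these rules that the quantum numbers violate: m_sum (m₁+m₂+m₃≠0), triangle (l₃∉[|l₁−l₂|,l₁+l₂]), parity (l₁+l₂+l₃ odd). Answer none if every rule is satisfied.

parity

Σmᵢ = 0  ✓
l₃∈[|l₁−l₂|,l₁+l₂]=[2,4], have l₃=3  ✓
Σlᵢ = 7 ⇒ odd  ✗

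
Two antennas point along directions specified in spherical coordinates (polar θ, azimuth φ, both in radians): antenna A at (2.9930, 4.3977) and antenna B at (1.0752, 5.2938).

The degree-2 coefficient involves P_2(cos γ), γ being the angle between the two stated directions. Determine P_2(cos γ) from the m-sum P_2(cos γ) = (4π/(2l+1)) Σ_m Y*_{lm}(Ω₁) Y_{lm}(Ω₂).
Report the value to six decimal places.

Addition theorem: P_2(cos γ) = (4π/5) Σ_m Y*_{lm}(Ω₁) Y_{lm}(Ω₂), m = −2…2:
  term(m=-2) = -0.00056 - 0.00247j   from Y*(Ω₁)=-0.00684 + 0.00498j, Y(Ω₂)=-0.11860 + 0.27438j
  term(m=-1) = -0.02284 + 0.02855j   from Y*(Ω₁)=0.03501 + 0.10756j, Y(Ω₂)=0.17750 + 0.27008j
  term(m=+0) = -0.06187 + 0.00000j   from Y*(Ω₁)=0.61005 + 0.00000j, Y(Ω₂)=-0.10141 + 0.00000j
  term(m=+1) = -0.02284 - 0.02855j   from Y*(Ω₁)=-0.03501 + 0.10756j, Y(Ω₂)=-0.17750 + 0.27008j
  term(m=+2) = -0.00056 + 0.00247j   from Y*(Ω₁)=-0.00684 - 0.00498j, Y(Ω₂)=-0.11860 - 0.27438j
Σ over m = -0.10865 + 0.00000j; ×(4π/5) → -0.27306 + 0.00000j. Real part: -0.273061

-0.273061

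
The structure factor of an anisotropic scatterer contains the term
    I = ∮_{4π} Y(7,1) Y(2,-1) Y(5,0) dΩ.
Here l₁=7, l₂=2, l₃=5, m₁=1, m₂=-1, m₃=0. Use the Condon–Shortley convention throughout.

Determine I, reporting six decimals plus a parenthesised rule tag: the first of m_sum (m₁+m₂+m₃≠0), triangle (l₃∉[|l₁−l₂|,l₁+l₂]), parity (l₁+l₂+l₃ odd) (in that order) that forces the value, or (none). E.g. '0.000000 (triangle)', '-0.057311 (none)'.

-0.207724 (none)

Checks pass: Σm=0; 14 even; l₃=5∈[5,9].
(2·7+1)(2·2+1)(2·5+1) = 825
Δ: 4! 10! 0! / 15! → 1/15015
sum: t=2:+1/57600 = 1/57600
3j²(7 2 5; 0 0 0) = Δ·Π!·Σ² = 21/715  (sign -1)
sum: t=1:−1/86400 = -1/86400
3j²(7 2 5; 1 -1 0) = Δ·Π!·Σ² = 16/715  (sign +1)
combine: 4πI² = 825·21/715·16/715 = 1008/1859
take √, sign -1: I = -0.20772350
No selection rule forces the value: the integral is nonzero (none).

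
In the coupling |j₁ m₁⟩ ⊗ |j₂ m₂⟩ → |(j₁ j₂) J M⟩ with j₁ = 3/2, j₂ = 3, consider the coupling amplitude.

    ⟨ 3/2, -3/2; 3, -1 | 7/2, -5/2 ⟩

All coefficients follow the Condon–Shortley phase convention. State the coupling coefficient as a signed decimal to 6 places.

√[8·1!2!5!/9! · 0!3!2!4!1!6!] = √(7680/7)
  +(−1)^1/∏(1,0,2,1,0,4)! = -1/48  (running -1/48)
⟨..|..⟩ = √(7680/7)·(-1/48) = -0.690066

−√(10/21) ≈ -0.690066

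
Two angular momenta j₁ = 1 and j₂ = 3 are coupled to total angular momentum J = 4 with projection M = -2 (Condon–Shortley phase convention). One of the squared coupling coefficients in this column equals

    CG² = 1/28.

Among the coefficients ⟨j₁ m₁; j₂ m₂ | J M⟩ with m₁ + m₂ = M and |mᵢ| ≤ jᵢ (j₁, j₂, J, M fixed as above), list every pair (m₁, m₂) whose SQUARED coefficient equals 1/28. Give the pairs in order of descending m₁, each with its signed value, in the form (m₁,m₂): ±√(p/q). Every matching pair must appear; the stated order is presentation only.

Admissible pairs with m₁+m₂ = M = -2: (-1,-1), (0,-2), (1,-3)
  (m₁,m₂)=(1,-3): CG² = 1/28, CG = +√(1/28)   ← matches the target
  (m₁,m₂)=(0,-2): CG² = 3/7, CG = +√(3/7)
  (m₁,m₂)=(-1,-1): CG² = 15/28, CG = +√(15/28)
Pairs with CG² = 1/28: (1,-3): +√(1/28)

(1,-3): +√(1/28)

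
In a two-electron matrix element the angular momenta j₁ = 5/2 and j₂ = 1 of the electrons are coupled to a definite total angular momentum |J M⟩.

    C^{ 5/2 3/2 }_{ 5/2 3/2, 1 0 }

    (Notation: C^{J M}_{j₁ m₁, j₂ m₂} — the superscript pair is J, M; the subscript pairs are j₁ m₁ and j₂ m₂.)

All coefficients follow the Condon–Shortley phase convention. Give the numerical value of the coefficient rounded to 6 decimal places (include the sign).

√[6·1!4!1!/7! · 4!1!1!1!4!1!] = √(576/35)
  +(−1)^0/∏(0,1,1,1,3,0)! = 1/6  (running 1/6)
  +(−1)^1/∏(1,0,0,0,4,1)! = -1/24  (running 1/8)
⟨..|..⟩ = √(576/35)·(1/8) = +0.507093

+√(9/35) = +0.507093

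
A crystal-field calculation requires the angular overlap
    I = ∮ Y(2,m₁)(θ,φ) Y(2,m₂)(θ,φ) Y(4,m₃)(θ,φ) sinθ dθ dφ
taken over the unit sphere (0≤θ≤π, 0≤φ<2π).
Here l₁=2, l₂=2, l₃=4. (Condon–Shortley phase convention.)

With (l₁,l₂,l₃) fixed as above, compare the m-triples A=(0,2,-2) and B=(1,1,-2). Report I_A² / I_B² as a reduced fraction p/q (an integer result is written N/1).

l's match ⇒ only the (l;m) 3-j factors differ between A and B.
A: triangle coeff Δ(2,2,4) = 1/630; Σ_t [0,0]: t=0:+1/96 = 1/96; (3j)²=1/42 [(2 2 4; 0 2 -2)], sign=+1
B: triangle coeff Δ(2,2,4) = 1/630; Σ_t [0,0]: t=0:+1/36 = 1/36; (3j)²=4/63 [(2 2 4; 1 1 -2)], sign=+1
I_A²/I_B² = (1/42)/(4/63) = 3/8

3/8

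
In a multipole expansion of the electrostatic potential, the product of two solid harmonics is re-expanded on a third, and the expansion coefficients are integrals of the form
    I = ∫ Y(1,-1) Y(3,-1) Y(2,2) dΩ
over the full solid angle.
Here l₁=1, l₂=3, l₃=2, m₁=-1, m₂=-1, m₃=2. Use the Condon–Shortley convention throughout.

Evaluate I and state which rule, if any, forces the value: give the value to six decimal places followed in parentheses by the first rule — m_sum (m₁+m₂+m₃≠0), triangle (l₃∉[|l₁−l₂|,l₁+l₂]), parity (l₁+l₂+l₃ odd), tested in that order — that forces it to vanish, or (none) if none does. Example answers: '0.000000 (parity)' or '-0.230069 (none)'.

-0.082589 (none)

Checks pass: Σm=0; 6 even; l₃=2∈[2,4].
(2·1+1)(2·3+1)(2·2+1) = 105
Δ: 2! 0! 4! / 7! → 1/105
sum: t=1:−1/4 = -1/4
3j²(1 3 2; 0 0 0) = Δ·Π!·Σ² = 3/35  (sign -1)
sum: t=2:+1/48 = 1/48
3j²(1 3 2; -1 -1 2) = Δ·Π!·Σ² = 1/105  (sign +1)
combine: 4πI² = 105·3/35·1/105 = 3/35
take √, sign -1: I = -0.08258890
No selection rule forces the value: the integral is nonzero (none).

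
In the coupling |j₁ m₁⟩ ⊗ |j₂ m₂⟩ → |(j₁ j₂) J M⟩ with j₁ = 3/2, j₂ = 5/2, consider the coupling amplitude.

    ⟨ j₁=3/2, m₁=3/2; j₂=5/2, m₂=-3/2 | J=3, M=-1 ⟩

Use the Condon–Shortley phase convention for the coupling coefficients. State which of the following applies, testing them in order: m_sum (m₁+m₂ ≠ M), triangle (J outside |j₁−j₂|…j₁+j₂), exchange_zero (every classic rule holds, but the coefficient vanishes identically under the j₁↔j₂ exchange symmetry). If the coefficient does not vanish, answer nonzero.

m-sum: m₁+m₂ = 3/2+(-3/2) = 0, M = -1  ✗ ⇒ coefficient is 0

m_sum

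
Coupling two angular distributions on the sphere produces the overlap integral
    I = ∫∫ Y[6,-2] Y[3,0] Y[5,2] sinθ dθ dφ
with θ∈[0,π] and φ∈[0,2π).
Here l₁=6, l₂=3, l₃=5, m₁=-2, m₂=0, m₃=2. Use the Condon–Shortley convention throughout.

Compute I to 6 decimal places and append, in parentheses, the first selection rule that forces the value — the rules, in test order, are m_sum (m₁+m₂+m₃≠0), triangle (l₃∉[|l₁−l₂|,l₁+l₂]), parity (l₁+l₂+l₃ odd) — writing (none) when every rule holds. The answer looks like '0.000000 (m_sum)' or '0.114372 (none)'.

Checks pass: Σm=0; 14 even; l₃=5∈[3,9].
(2·6+1)(2·3+1)(2·5+1) = 1001
Δ: 4! 8! 2! / 15! → 1/675675
sum: t=1:−1/8640 t=2:+1/2304 t=3:−1/8640 = 7/34560
3j²(6 3 5; 0 0 0) = Δ·Π!·Σ² = 7/429  (sign -1)
sum: t=1:−1/60480 t=2:+1/5760 t=3:−1/8640 = 1/24192
3j²(6 3 5; -2 0 2) = Δ·Π!·Σ² = 8/3003  (sign -1)
combine: 4πI² = 1001·7/429·8/3003 = 56/1287
take √, sign +1: I = 0.05884368
No selection rule forces the value: the integral is nonzero (none).

0.058844 (none)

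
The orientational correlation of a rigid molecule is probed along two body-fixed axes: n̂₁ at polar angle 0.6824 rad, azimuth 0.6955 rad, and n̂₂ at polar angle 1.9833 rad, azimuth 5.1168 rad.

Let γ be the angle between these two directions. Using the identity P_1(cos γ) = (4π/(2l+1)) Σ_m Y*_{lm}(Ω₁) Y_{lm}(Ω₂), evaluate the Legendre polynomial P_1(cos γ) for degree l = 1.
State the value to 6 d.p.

Expand P_1 via completeness: Σ_{m} conj(Y_{1,m}) at Ω₁ times Y_{1,m} at Ω₂ —
  [-1]  conj(Y_{1,-1})(Ω₁) = 0.16728 + 0.13962j ; Y_{1,-1}(Ω₂) = 0.12454 + 0.29098j ; Δ = -0.01979 + 0.06606j
  [+0]  conj(Y_{1,0})(Ω₁) = 0.37919 + 0.00000j ; Y_{1,0}(Ω₂) = -0.19588 + 0.00000j ; Δ = -0.07428 + 0.00000j
  [+1]  conj(Y_{1,1})(Ω₁) = -0.16728 + 0.13962j ; Y_{1,1}(Ω₂) = -0.12454 + 0.29098j ; Δ = -0.01979 - 0.06606j
Total Σ_m = -0.11386 + 0.00000j. Multiply by 4.188790: -0.47694 + 0.00000j. P_1(cos γ) = -0.476940

-0.476940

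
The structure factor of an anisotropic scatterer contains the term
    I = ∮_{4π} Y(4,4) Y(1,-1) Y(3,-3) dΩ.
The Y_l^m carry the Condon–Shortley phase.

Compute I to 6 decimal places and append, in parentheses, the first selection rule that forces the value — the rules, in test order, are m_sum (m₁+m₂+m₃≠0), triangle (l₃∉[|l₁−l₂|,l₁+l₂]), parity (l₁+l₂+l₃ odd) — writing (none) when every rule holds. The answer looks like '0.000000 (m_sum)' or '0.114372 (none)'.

0.325735 (none)

m-sum 0 ✓  L=8 even ✓  3≤3≤5 ✓
Π(2lᵢ+1) = 9×3×7 = 189
triangle coeff Δ(4,1,3) = 1/252
Σ_t [1,1]: t=1:−1/36 = -1/36
(3j)²=4/63 [(4 1 3; 0 0 0)], sign=+1
Σ_t [0,0]: t=0:+1/1440 = 1/1440
(3j)²=1/9 [(4 1 3; 4 -1 -3)], sign=+1
⇒ 4πI² = 4/3
I = (+1)√(4/3/(4π)) = 0.32573501
No selection rule forces the value: the integral is nonzero (none).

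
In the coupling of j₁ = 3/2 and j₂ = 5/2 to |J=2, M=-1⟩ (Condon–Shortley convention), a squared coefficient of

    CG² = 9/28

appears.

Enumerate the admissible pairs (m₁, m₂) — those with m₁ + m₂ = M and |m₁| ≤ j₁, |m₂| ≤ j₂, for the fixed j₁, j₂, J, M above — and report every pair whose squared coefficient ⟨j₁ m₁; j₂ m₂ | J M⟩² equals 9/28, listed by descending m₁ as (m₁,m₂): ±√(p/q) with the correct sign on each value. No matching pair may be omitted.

(-3/2,1/2): +√(9/28)

Admissible pairs with m₁+m₂ = M = -1: (-3/2,1/2), (-1/2,-1/2), (1/2,-3/2), (3/2,-5/2)
  (m₁,m₂)=(3/2,-5/2): CG² = 5/14, CG = +√(5/14)
  (m₁,m₂)=(1/2,-3/2): CG² = 1/42, CG = +√(1/42)
  (m₁,m₂)=(-1/2,-1/2): CG² = 25/84, CG = −√(25/84)
  (m₁,m₂)=(-3/2,1/2): CG² = 9/28, CG = +√(9/28)   ← matches the target
Pairs with CG² = 9/28: (-3/2,1/2): +√(9/28)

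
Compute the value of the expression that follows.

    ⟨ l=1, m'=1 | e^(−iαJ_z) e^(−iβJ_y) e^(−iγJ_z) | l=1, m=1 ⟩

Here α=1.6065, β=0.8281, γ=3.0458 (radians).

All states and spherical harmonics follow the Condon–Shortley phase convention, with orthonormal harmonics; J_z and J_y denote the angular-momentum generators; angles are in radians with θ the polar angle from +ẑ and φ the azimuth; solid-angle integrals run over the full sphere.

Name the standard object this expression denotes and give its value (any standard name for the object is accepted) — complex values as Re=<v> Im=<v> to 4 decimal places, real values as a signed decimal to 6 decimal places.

Wigner D-matrix element, Re=-0.0503 Im=0.8366

This is a Wigner D-matrix element — the rotation-matrix element ⟨l m'| R(α,β,γ) |l m⟩ in the angular-momentum basis.
D^1_{1,1}(1.6065,0.8281,3.0458) = e^{-i·1·1.6065}·d^1_{1,1}(0.8281)·e^{-i·1·3.0458}. Compute d first:
c=cos(0.828100/2)=0.915499, s=sin(0.828100/2)=0.402320; N=√[2·1·2·1]=2.000000
The bounds max(0,m−m')=0 and min(l+m,l−m')=0 give 1 term
  k=0: (−1)^0·2.0000/(2)·0.9155^2·0.4023^0 = +0.838138
d^1_{1,1}(0.8281) = +0.838138
D = (-0.035696-0.999363i)·(+0.838138)·(-0.995415-0.095646i) = -0.050333+0.836626i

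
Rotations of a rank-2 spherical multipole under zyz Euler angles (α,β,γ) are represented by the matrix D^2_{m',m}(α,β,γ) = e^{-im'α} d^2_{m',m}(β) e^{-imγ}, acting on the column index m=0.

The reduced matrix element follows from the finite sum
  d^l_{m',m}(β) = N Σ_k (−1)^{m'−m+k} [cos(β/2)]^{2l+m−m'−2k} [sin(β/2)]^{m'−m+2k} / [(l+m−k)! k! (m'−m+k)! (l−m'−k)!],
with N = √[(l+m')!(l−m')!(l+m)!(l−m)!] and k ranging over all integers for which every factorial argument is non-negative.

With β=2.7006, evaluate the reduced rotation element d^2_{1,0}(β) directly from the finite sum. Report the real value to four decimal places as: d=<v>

d^2_{1,0}(β=2.7006) via the finite sum:
Half-angle: c=0.218714, s=0.975789. N=√(6·1·2·2)=4.898979
The bounds max(0,m−m')=0 and min(l+m,l−m')=1 give 2 terms
  k=0: (−1)^1·4.8990/(2)·0.2187^3·0.9758^1 = -0.025007
  k=1: (−1)^2·4.8990/(2)·0.2187^1·0.9758^3 = +0.497760
d^2_{1,0}(2.7006) = -0.025007 +0.497760 = +0.472753

d=0.4728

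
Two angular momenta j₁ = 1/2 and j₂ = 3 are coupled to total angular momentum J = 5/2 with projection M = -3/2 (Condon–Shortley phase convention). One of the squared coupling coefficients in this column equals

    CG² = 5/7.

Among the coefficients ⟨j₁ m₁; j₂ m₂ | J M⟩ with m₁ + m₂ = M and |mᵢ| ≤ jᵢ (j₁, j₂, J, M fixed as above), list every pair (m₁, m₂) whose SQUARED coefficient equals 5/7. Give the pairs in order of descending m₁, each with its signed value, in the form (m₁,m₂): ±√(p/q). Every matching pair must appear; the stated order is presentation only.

(1/2,-2): +√(5/7)

Admissible pairs with m₁+m₂ = M = -3/2: (-1/2,-1), (1/2,-2)
  (m₁,m₂)=(1/2,-2): CG² = 5/7, CG = +√(5/7)   ← matches the target
  (m₁,m₂)=(-1/2,-1): CG² = 2/7, CG = −√(2/7)
Pairs with CG² = 5/7: (1/2,-2): +√(5/7)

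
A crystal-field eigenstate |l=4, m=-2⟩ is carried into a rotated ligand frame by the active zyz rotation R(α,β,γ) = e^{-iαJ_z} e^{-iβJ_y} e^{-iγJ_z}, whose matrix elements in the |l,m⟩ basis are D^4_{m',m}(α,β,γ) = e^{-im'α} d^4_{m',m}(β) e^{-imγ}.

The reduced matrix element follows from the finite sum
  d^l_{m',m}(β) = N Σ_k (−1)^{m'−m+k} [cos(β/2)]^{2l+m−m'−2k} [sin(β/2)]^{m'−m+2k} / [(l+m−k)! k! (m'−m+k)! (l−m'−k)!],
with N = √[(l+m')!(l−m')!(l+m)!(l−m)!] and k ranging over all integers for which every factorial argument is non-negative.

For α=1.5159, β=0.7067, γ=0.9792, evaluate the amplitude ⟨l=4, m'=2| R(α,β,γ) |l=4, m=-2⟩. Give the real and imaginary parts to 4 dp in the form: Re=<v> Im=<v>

Split into d^4_{2,-2}(β=0.7067) × two z-phases.
With c≡cos(β/2)=0.938219 and s≡sin(β/2)=0.346043, N=[720·2·2·720]^{1/2}=1440.000000
The bounds max(0,m−m')=0 and min(l+m,l−m')=2 give 3 terms
  k=0: (−1)^4·1440.0000/(96)·0.9382^4·0.3460^4 = +0.166658
  k=1: (−1)^5·1440.0000/(120)·0.9382^2·0.3460^6 = -0.018137
  k=2: (−1)^6·1440.0000/(1440)·0.9382^0·0.3460^8 = +0.000206
d^4_{2,-2}(0.7067) = +0.166658 -0.018137 +0.000206 = +0.148727
D = (-0.993979-0.109572i)·(+0.148727)·(-0.377971+0.925817i) = +0.070963-0.130705i

Re=0.0710 Im=-0.1307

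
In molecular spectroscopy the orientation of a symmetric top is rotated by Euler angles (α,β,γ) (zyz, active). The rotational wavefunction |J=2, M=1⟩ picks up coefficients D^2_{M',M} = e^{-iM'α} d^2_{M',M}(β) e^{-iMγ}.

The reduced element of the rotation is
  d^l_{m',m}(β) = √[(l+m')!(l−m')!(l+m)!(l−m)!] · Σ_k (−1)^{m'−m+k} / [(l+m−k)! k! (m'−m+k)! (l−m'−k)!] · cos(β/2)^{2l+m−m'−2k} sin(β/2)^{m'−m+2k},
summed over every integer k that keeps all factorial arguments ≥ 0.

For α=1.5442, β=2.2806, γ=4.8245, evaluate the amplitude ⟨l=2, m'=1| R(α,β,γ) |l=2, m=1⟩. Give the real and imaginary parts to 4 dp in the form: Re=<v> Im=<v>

First d^2_{1,1}(β=2.2806), then the phase factors e^{-i(1)α} and e^{-i(1)γ}:
Half-angle: c=0.417322, s=0.908759. N=√(6·1·6·1)=6.000000
k: max(0,(1)−(1))=0 … min(2+(1),2−(1))=1
  k=0: (−1)^0·6.0000/(6)·0.4173^4·0.9088^0 = +0.030331
  k=1: (−1)^1·6.0000/(2)·0.4173^2·0.9088^2 = -0.431480
d^2_{1,1}(2.2806) = +0.030331 -0.431480 = -0.401149
Phases: e^{-i·(1)·1.5442}=+0.026593-0.999646i, e^{-i·(1)·4.8245}=+0.111876+0.993722i ⇒ D=-0.399683+0.034262i

Re=-0.3997 Im=0.0343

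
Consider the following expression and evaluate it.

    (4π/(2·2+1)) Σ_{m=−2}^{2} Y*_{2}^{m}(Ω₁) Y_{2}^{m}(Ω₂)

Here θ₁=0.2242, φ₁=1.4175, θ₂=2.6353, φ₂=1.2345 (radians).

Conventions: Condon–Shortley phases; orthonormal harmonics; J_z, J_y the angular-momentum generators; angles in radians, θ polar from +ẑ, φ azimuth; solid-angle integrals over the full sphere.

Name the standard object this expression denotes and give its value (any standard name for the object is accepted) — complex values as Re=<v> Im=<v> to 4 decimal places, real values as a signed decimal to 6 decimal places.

This sum is the spherical-harmonic addition theorem: it equals the Legendre polynomial P_l(cos γ) of the angle γ between the two directions.
Summing Y*_{l m}(θ₁,φ₁)·Y_{l m}(θ₂,φ₂) over m ∈ [−2, 2]; prefactor 4π/(2·2+1) = 2.513274:
  term(m=-2) = +0.001620+0.000621i   from Y*(Ω₁)=-0.018203+0.005763i, Y(Ω₂)=-0.071054-0.056594i
  term(m=-1) = -0.053950-0.009985i   from Y*(Ω₁)=+0.025570+0.165495i, Y(Ω₂)=-0.108119+0.309286i
  term(m=+0) = +0.238439+0.000000i   from Y*(Ω₁)=+0.584015-0.000000i, Y(Ω₂)=+0.408276+0.000000i
  term(m=+1) = -0.053950+0.009985i   from Y*(Ω₁)=-0.025570+0.165495i, Y(Ω₂)=+0.108119+0.309286i
  term(m=+2) = +0.001620-0.000621i   from Y*(Ω₁)=-0.018203-0.005763i, Y(Ω₂)=-0.071054+0.056594i
Σ over m = +0.133778+0.000000i; ×(4π/5) → +0.336220+0.000000i. Real part: 0.336220

Legendre polynomial (addition theorem), +0.336220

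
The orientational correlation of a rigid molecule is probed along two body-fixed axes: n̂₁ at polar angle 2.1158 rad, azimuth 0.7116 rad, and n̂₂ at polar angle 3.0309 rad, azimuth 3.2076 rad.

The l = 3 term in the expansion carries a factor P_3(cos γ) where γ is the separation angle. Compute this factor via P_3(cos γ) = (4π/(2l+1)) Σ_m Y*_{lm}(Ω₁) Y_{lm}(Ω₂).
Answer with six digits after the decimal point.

Term-by-term m-sum for l=3 (normalisation 4π/7 = 1.795196):
  [-3]  conj(Y_{3,-3})(Ω₁) = (-0.139465, 0.220484) ; Y_{3,-3}(Ω₂) = (-0.000551, 0.000111) ; Δ = (0.000053, -0.000137)
  [-2]  conj(Y_{3,-2})(Ω₁) = (-0.056975, -0.383212) ; Y_{3,-2}(Ω₂) = (-0.012287, 0.001632) ; Δ = (0.001325, 0.004616)
  [-1]  conj(Y_{3,-1})(Ω₁) = (0.071955, 0.062048) ; Y_{3,-1}(Ω₂) = (-0.140318, 0.009276) ; Δ = (-0.010672, -0.008039)
  [+0]  conj(Y_{3,0})(Ω₁) = (0.320412, -0.000000) ; Y_{3,0}(Ω₂) = (-0.719155, 0.000000) ; Δ = (-0.230426, 0.000000)
  [+1]  conj(Y_{3,1})(Ω₁) = (-0.071955, 0.062048) ; Y_{3,1}(Ω₂) = (0.140318, 0.009276) ; Δ = (-0.010672, 0.008039)
  [+2]  conj(Y_{3,2})(Ω₁) = (-0.056975, 0.383212) ; Y_{3,2}(Ω₂) = (-0.012287, -0.001632) ; Δ = (0.001325, -0.004616)
  [+3]  conj(Y_{3,3})(Ω₁) = (0.139465, 0.220484) ; Y_{3,3}(Ω₂) = (0.000551, 0.000111) ; Δ = (0.000053, 0.000137)
Total Σ_m = (-0.249015, -0.000000). Multiply by 1.795196: (-0.447030, -0.000000). P_3(cos γ) = -0.447030

-0.447030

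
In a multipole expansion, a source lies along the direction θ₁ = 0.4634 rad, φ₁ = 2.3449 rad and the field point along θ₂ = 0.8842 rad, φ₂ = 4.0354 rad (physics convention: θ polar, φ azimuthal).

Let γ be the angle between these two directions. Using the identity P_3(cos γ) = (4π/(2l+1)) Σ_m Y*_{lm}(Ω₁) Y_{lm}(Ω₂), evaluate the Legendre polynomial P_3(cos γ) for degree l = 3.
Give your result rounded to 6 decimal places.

-0.425302

Summing Y*_{l m}(θ₁,φ₁)·Y_{l m}(θ₂,φ₂) over m ∈ [−3, 3]; prefactor 4π/(2·3+1) = 1.795196:
  m=-3: (+0.027226+0.025441i) × (+0.172939+0.085719i) = +0.002528+0.006733i  (running Σ = +0.002528+0.006733i)
  m=-2: (-0.004126-0.182613i) × (-0.083364-0.378442i) = -0.068765+0.016785i  (running Σ = -0.066237+0.023518i)
  m=-1: (-0.303063+0.309988i) × (-0.158021+0.196619i) = -0.013059-0.108573i  (running Σ = -0.079296-0.085055i)
  m=0: (+0.334151-0.000000i) × (-0.234383+0.000000i) = -0.078319+0.000000i  (running Σ = -0.157615-0.085055i)
  m=1: (+0.303063+0.309988i) × (+0.158021+0.196619i) = -0.013059+0.108573i  (running Σ = -0.170674+0.023518i)
  m=2: (-0.004126+0.182613i) × (-0.083364+0.378442i) = -0.068765-0.016785i  (running Σ = -0.239439+0.006733i)
  m=3: (-0.027226+0.025441i) × (-0.172939+0.085719i) = +0.002528-0.006733i  (running Σ = -0.236911-0.000000i)
Accumulated sum -0.236911-0.000000i; after 4π/(2l+1) scaling, -0.425302-0.000000i ⇒ P_3 = -0.425302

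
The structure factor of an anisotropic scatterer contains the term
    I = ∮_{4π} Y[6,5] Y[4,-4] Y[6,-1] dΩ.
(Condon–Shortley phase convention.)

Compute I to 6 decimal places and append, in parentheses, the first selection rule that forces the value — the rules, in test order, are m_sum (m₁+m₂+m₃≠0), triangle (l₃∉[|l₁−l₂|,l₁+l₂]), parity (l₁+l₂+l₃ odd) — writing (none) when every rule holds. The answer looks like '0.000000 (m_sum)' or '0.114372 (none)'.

Checks pass: Σm=0; 16 even; l₃=6∈[2,10].
(2·6+1)(2·4+1)(2·6+1) = 1521
Δ: 4! 8! 4! / 17! → 1/15315300
sum: t=0:+1/829440 t=1:−1/25920 t=2:+1/9216 t=3:−1/25920 t=4:+1/829440 = 7/207360
3j²(6 4 6; 0 0 0) = Δ·Π!·Σ² = 28/2431  (sign +1)
sum: t=0:+1/2903040 = 1/2903040
3j²(6 4 6; 5 -4 -1) = Δ·Π!·Σ² = 5/663  (sign -1)
combine: 4πI² = 1521·28/2431·5/663 = 420/3179
take √, sign -1: I = -0.10253555
No selection rule forces the value: the integral is nonzero (none).

-0.102536 (none)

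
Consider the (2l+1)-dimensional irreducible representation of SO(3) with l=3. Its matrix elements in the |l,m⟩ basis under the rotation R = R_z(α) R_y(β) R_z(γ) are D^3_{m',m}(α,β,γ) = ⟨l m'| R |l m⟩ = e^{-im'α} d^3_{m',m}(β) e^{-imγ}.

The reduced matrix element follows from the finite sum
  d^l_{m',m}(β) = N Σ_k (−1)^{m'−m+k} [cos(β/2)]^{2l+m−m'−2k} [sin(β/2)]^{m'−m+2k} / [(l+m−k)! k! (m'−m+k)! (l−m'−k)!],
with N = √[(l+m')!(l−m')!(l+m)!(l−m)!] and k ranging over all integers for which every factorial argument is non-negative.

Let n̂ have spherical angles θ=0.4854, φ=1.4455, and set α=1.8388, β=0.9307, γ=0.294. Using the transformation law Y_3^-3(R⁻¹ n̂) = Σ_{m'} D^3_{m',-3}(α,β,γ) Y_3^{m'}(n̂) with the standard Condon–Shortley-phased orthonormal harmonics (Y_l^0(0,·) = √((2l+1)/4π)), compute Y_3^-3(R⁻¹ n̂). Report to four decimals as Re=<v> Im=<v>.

Need the full column D^3_{m',-3} for m'=−3..3 at α=1.8388, β=0.9307, γ=0.2940.
cos(β/2)=0.893665, sin(β/2)=0.448736
d^3_{-3,-3}: single k=0 term ⇒ +0.509386;  D = +0.506009+0.058559i
d^3_{-2,-3}: single k=0 term ⇒ -0.626526;  D = +0.095354+0.619227i
d^3_{-1,-3}: single k=0 term ⇒ +0.497422;  D = -0.454029+0.203189i
d^3_{0,-3}: single k=0 term ⇒ -0.288410;  D = -0.183316-0.222656i
d^3_{1,-3}: single k=0 term ⇒ +0.125417;  D = +0.072258-0.102510i
d^3_{2,-3}: single k=0 term ⇒ -0.039829;  D = +0.037469+0.013507i
d^3_{3,-3}: single k=0 term ⇒ +0.008165;  D = -0.000636+0.008140i
Y_3^{m'}(θ=0.4854,φ=1.4455) and Σ D·Y over m':
  (+0.5060+0.0586i)·(-0.0156+0.0394i)  (+0.0954+0.6192i)·(-0.1906-0.0488i)  (-0.4540+0.2032i)·(+0.0549-0.4356i)  (-0.1833-0.2227i)·(+0.3009+0.0000i)  (+0.0723-0.1025i)·(-0.0549-0.4356i)  (+0.0375+0.0135i)·(-0.1906+0.0488i)  (-0.0006+0.0081i)·(+0.0156+0.0394i)
Y_3^-3(R⁻¹ n̂) = -0.046452+0.011766i

Re=-0.0465 Im=0.0118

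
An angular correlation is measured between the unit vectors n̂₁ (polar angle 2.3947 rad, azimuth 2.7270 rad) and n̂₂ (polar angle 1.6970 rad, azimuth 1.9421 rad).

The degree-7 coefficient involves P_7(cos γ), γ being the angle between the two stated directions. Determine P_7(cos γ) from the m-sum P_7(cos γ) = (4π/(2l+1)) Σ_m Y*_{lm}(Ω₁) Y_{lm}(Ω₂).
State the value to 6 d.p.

Expand P_7 via completeness: Σ_{m} conj(Y_{7,m}) at Ω₁ times Y_{7,m} at Ω₂ —
  term(m=-7) = +0.011128-0.011206i   from Y*(Ω₁)=+0.032445+0.007921i, Y(Ω₂)=+0.244113-0.404972i
  term(m=-6) = -0.000091-0.030299i   from Y*(Ω₁)=+0.107121+0.082118i, Y(Ω₂)=-0.137105-0.177747i
  term(m=-5) = +0.063226+0.062912i   from Y*(Ω₁)=+0.153350+0.279265i, Y(Ω₂)=+0.268604-0.078905i
  term(m=-4) = +0.114698-0.000229i   from Y*(Ω₁)=+0.040132+0.457085i, Y(Ω₂)=+0.021367-0.249057i
  term(m=-3) = -0.046985+0.047125i   from Y*(Ω₁)=-0.099433+0.293144i, Y(Ω₂)=+0.192927+0.094838i
  term(m=-2) = -0.000038-0.037802i   from Y*(Ω₁)=+0.099109-0.108191i, Y(Ω₂)=+0.189805-0.174218i
  term(m=-1) = +0.051380+0.051329i   from Y*(Ω₁)=+0.351587-0.154734i, Y(Ω₂)=+0.068600+0.176184i
  term(m=+0) = -0.008610-0.000000i   from Y*(Ω₁)=-0.033190-0.000000i, Y(Ω₂)=+0.259408+0.000000i
  term(m=+1) = +0.051380-0.051329i   from Y*(Ω₁)=-0.351587-0.154734i, Y(Ω₂)=-0.068600+0.176184i
  term(m=+2) = -0.000038+0.037802i   from Y*(Ω₁)=+0.099109+0.108191i, Y(Ω₂)=+0.189805+0.174218i
  term(m=+3) = -0.046985-0.047125i   from Y*(Ω₁)=+0.099433+0.293144i, Y(Ω₂)=-0.192927+0.094838i
  term(m=+4) = +0.114698+0.000229i   from Y*(Ω₁)=+0.040132-0.457085i, Y(Ω₂)=+0.021367+0.249057i
  term(m=+5) = +0.063226-0.062912i   from Y*(Ω₁)=-0.153350+0.279265i, Y(Ω₂)=-0.268604-0.078905i
  term(m=+6) = -0.000091+0.030299i   from Y*(Ω₁)=+0.107121-0.082118i, Y(Ω₂)=-0.137105+0.177747i
  term(m=+7) = +0.011128+0.011206i   from Y*(Ω₁)=-0.032445+0.007921i, Y(Ω₂)=-0.244113-0.404972i
Accumulated sum +0.378028-0.000000i; after 4π/(2l+1) scaling, +0.316696-0.000000i ⇒ P_7 = 0.316696

0.316696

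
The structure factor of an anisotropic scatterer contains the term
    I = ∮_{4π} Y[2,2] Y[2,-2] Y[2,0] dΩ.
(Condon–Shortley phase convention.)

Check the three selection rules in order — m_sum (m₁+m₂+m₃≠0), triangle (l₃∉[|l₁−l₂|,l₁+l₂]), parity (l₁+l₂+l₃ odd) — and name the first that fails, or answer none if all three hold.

Σmᵢ = 0  ✓
l₃∈[|l₁−l₂|,l₁+l₂]=[0,4], have l₃=2  ✓
Σlᵢ = 6 ⇒ even  ✓

none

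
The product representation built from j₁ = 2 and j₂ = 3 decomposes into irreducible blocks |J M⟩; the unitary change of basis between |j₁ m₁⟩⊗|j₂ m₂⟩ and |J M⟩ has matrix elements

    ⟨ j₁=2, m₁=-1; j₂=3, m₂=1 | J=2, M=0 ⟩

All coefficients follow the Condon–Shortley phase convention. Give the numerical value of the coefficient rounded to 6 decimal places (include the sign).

+√(1/7) = +0.377964

j₁+j₂−J=3  J+j₁−j₂=1  J−j₁+j₂=3  j₁+j₂+J+1=8
(j₁±m₁, j₂±m₂, J±M) = (1,3,4,2,2,2)
P² = 36/7
sum k=2..3:
  [2] +1/4 = 1/4
  [3] −1/12 = -1/12
S = 1/6
C² = P²·S² = 1/7 ; C = +0.377964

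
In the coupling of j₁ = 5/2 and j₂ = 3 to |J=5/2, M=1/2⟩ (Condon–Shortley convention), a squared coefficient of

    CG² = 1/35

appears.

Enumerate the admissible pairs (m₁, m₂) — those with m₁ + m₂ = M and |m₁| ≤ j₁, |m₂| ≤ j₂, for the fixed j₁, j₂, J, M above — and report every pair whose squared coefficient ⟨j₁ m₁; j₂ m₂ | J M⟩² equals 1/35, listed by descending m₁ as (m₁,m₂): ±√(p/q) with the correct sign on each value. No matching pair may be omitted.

Admissible pairs with m₁+m₂ = M = 1/2: (-5/2,3), (-3/2,2), (-1/2,1), (1/2,0), (3/2,-1), (5/2,-2)
  (m₁,m₂)=(5/2,-2): CG² = 5/14, CG = +√(5/14)
  (m₁,m₂)=(3/2,-1): CG² = 1/35, CG = −√(1/35)   ← matches the target
  (m₁,m₂)=(1/2,0): CG² = 8/105, CG = −√(8/105)
  (m₁,m₂)=(-1/2,1): CG² = 8/35, CG = +√(8/35)
  (m₁,m₂)=(-3/2,2): CG² = 1/14, CG = −√(1/14)
  (m₁,m₂)=(-5/2,3): CG² = 5/21, CG = −√(5/21)
Pairs with CG² = 1/35: (3/2,-1): −√(1/35)

(3/2,-1): −√(1/35)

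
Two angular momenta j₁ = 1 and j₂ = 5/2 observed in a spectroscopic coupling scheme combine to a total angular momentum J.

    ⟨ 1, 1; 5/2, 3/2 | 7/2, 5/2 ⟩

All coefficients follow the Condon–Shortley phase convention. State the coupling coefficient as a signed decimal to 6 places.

+√(5/7) ≈ +0.845154

triangle: 0!×2!×5!/8! = 240/40320
(j±m)!: 2!×0!×4!×1!×6!×1! = 34560
prefactor² = (2J+1)×Δ×N² = 11520/7
  k=0: +1/(0!×0!×0!×4!×2!×1!) = 1/48
Σ = 1/48  ⇒  CG² = 11520/7×(1/48)² = 5/7
CG = +√(5/7) = +0.845154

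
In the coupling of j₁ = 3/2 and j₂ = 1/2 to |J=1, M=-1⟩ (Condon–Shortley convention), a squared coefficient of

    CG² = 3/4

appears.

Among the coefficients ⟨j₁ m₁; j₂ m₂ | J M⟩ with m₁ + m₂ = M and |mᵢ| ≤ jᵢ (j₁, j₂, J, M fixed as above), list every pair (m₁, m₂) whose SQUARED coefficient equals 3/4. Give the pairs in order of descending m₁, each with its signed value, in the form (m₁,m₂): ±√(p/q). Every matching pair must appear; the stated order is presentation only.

(-3/2,1/2): −√(3/4)

Admissible pairs with m₁+m₂ = M = -1: (-3/2,1/2), (-1/2,-1/2)
  (m₁,m₂)=(-1/2,-1/2): CG² = 1/4, CG = +√(1/4)
  (m₁,m₂)=(-3/2,1/2): CG² = 3/4, CG = −√(3/4)   ← matches the target
Pairs with CG² = 3/4: (-3/2,1/2): −√(3/4)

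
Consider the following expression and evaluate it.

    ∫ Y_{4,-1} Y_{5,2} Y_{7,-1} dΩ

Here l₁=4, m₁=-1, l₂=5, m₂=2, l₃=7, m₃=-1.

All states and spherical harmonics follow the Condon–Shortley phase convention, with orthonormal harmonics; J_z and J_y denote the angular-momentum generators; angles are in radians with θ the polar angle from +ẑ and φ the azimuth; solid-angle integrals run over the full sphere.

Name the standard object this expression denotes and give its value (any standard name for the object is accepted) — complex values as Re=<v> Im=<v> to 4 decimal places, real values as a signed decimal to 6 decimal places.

This is a Gaunt coefficient — the integral of a triple product of spherical harmonics over the sphere.
Checks pass: Σm=0; 16 even; l₃=7∈[1,9].
(2·4+1)(2·5+1)(2·7+1) = 1485
Δ: 2! 6! 8! / 17! → 1/6126120
sum: t=0:+1/69120 t=1:−1/20736 t=2:+1/69120 = -1/51840
3j²(4 5 7; 0 0 0) = Δ·Π!·Σ² = 280/21879  (sign +1)
sum: t=0:+1/1209600 t=1:−1/69120 t=2:+1/51840 = 41/7257600
3j²(4 5 7; -1 2 -1) = Δ·Π!·Σ² = 1681/510510  (sign +1)
combine: 4πI² = 1485·280/21879·1681/510510 = 33620/537251
take √, sign +1: I = 0.07056759

Gaunt coefficient, +0.070568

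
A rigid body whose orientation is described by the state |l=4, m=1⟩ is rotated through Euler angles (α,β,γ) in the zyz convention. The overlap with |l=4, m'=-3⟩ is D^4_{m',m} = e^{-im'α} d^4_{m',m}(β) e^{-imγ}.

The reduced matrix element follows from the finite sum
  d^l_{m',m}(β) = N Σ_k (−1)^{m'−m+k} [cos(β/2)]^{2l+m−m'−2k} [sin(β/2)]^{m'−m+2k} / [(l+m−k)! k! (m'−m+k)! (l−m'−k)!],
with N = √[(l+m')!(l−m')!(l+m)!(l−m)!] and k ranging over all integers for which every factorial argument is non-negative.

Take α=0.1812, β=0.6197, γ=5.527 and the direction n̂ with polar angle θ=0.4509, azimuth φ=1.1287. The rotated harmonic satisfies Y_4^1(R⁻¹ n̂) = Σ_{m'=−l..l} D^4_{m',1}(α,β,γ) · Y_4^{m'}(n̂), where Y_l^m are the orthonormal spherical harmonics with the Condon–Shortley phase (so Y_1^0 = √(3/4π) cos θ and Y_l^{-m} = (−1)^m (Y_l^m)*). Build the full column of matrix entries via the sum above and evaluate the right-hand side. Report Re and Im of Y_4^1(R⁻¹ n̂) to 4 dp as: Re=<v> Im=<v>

Re=0.4774 Im=-0.0412

Need the full column D^4_{m',1} for m'=−4..4 at α=0.1812, β=0.6197, γ=5.5270.
cos(β/2)=0.952379, sin(β/2)=0.304916
d^4_{-4,1}: single k=5 term ⇒ +0.017038;  D = +0.001528+0.016970i
d^4_{-3,1}: k∈[4..5] ⇒ +0.094076 -0.005786 = +0.088290;  D = +0.023636+0.085068i
d^4_{-2,1}: k∈[3..5] ⇒ +0.314126 -0.048299 +0.000990 = +0.266818;  D = +0.116588+0.239998i
d^4_{-1,1}: k∈[2..5] ⇒ +0.693776 -0.213344 +0.010934 -0.000075 = +0.491292;  D = +0.290794+0.395988i
d^4_{0,1}: k∈[1..4] ⇒ +0.969091 -0.596013 +0.061094 -0.001044 = +0.433128;  D = +0.315083+0.297191i
d^4_{1,1}: k∈[0..3] ⇒ +0.676830 -1.040665 +0.213344 -0.007290 = -0.157780;  D = -0.132409-0.085804i
d^4_{2,1}: k∈[0..2] ⇒ -0.919361 +0.471190 -0.032199 = -0.480370;  D = -0.443604-0.184312i
d^4_{3,1}: k∈[0..1] ⇒ +0.550668 -0.094076 = +0.456592;  D = +0.446314+0.096335i
d^4_{4,1}: single k=0 term ⇒ -0.166220;  D = -0.166138-0.005216i
Y_4^{m'}(θ=0.4509,φ=1.1287) and Σ D·Y over m':
  (+0.0015+0.0170i)·(-0.0031+0.0156i)  (+0.0236+0.0851i)·(-0.0905+0.0226i)  (+0.1166+0.2400i)·(-0.1881-0.2295i)  (+0.2908+0.3960i)·(+0.2120-0.4479i)  (+0.3151+0.2972i)·(+0.1763+0.0000i)  (-0.1324-0.0858i)·(-0.2120-0.4479i)  (-0.4436-0.1843i)·(-0.1881+0.2295i)  (+0.4463+0.0963i)·(+0.0905+0.0226i)  (-0.1661-0.0052i)·(-0.0031-0.0156i)
Y_4^1(R⁻¹ n̂) = +0.477385-0.041226i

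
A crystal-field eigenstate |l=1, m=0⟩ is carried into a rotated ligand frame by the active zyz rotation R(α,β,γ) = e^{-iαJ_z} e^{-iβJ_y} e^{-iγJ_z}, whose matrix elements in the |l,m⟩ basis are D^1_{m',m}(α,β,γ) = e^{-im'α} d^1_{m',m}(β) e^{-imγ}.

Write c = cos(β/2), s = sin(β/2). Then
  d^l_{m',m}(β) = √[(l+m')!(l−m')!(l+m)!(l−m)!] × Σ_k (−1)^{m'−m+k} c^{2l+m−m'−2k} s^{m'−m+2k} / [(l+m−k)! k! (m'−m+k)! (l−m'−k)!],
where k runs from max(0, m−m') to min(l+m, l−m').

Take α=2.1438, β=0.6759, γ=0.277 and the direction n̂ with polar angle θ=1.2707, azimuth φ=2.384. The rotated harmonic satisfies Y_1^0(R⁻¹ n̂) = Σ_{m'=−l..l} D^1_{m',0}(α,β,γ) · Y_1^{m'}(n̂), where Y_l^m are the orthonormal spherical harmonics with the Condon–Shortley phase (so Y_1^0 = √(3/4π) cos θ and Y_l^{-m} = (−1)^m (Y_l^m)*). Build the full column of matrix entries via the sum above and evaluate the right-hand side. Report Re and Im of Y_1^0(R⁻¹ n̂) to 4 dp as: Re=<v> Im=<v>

Re=0.3963 Im=0.0000

Need the full column D^1_{m',0} for m'=−1..1 at α=2.1438, β=0.6759, γ=0.2770.
cos(β/2)=0.943436, sin(β/2)=0.331554
d^1_{-1,0}: single k=1 term ⇒ +0.442366;  D = -0.239832+0.371709i
d^1_{0,0}: k∈[0..1] ⇒ +0.890072 -0.109928 = +0.780144;  D = +0.780144+0.000000i
d^1_{1,0}: single k=0 term ⇒ -0.442366;  D = +0.239832+0.371709i
Y_1^{m'}(θ=1.2707,φ=2.384) and Σ D·Y over m':
  (-0.2398+0.3717i)·(-0.2398-0.2268i)  (+0.7801+0.0000i)·(+0.1444+0.0000i)  (+0.2398+0.3717i)·(+0.2398-0.2268i)
Y_1^0(R⁻¹ n̂) = +0.396307+0.000000i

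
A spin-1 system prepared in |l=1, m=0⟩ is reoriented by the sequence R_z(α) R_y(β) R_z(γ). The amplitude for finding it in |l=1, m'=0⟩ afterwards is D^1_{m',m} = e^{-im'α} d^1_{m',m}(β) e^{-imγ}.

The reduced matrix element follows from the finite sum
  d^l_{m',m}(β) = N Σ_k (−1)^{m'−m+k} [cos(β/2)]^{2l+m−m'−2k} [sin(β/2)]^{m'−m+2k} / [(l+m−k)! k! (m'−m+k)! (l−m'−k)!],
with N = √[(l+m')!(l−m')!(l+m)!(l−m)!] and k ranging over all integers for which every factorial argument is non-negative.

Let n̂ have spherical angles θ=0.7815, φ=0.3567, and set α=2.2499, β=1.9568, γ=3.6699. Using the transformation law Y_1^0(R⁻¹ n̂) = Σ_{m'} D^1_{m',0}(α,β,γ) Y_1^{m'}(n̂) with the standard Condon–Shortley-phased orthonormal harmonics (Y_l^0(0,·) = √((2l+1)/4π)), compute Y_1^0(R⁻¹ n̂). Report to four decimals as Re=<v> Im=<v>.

Need the full column D^1_{m',0} for m'=−1..1 at α=2.2499, β=1.9568, γ=3.6699.
cos(β/2)=0.558351, sin(β/2)=0.829605
d^1_{-1,0}: single k=1 term ⇒ +0.655079;  D = -0.411452+0.509740i
d^1_{0,0}: k∈[0..1] ⇒ +0.311755 -0.688245 = -0.376489;  D = -0.376489+0.000000i
d^1_{1,0}: single k=0 term ⇒ -0.655079;  D = +0.411452+0.509740i
Y_1^{m'}(θ=0.7815,φ=0.3567) and Σ D·Y over m':
  (-0.4115+0.5097i)·(+0.2280-0.0850i)  (-0.3765+0.0000i)·(+0.3468+0.0000i)  (+0.4115+0.5097i)·(-0.2280-0.0850i)
Y_1^0(R⁻¹ n̂) = -0.231599+0.000000i

Re=-0.2316 Im=0.0000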